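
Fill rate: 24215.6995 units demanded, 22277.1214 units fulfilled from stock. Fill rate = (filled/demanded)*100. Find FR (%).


FR = 22277.1214 / 24215.6995 * 100 = 91.9945

91.9945%


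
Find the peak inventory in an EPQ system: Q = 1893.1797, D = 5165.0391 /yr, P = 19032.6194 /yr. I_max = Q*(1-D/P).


D/P = 0.2714
1 - D/P = 0.7286
I_max = 1893.1797 * 0.7286 = 1379.4119

1379.4119 units


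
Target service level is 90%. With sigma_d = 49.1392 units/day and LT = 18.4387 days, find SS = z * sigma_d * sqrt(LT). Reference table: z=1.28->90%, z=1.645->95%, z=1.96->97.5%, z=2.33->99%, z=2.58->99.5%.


From the table, SL = 90% corresponds to z = 1.28
sqrt(LT) = sqrt(18.4387) = 4.2940
SS = 1.28 * 49.1392 * 4.2940 = 270.0867

270.0867 units


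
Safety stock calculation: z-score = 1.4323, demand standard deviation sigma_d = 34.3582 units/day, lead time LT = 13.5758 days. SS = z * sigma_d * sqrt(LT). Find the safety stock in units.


sqrt(LT) = sqrt(13.5758) = 3.6845
SS = 1.4323 * 34.3582 * 3.6845 = 181.3206

181.3206 units


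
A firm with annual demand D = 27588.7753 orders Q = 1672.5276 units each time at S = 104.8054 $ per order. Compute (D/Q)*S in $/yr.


Number of orders = D/Q = 16.4953
Cost = 16.4953 * 104.8054 = 1728.7922

1728.7922 $/yr


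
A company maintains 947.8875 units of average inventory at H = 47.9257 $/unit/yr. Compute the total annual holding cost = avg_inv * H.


Cost = 947.8875 * 47.9257 = 45428.1720

45428.1720 $/yr


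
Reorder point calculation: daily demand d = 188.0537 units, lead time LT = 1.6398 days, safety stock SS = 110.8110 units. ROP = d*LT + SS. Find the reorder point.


d*LT = 188.0537 * 1.6398 = 308.3705
ROP = 308.3705 + 110.8110 = 419.1815

419.1815 units


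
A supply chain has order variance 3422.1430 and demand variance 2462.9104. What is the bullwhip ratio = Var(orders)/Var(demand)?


BW = 3422.1430 / 2462.9104 = 1.3895

1.3895


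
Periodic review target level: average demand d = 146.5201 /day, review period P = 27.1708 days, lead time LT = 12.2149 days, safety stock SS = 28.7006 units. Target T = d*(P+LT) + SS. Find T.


P + LT = 39.3857
d*(P+LT) = 146.5201 * 39.3857 = 5770.7967
T = 5770.7967 + 28.7006 = 5799.4973

5799.4973 units


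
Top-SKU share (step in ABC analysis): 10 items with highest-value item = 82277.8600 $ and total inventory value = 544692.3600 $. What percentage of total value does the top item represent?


Top item = 82277.8600
Total = 544692.3600
Percentage = 82277.8600 / 544692.3600 * 100 = 15.1054

15.1054%


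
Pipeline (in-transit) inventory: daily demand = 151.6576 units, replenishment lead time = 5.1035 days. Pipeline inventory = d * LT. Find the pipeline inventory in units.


Pipeline = 151.6576 * 5.1035 = 773.9846

773.9846 units


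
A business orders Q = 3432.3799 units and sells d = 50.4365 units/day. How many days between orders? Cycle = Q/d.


Cycle = 3432.3799 / 50.4365 = 68.0535

68.0535 days


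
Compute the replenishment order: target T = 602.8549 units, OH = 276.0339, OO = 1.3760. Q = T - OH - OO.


Inventory position = OH + OO = 276.0339 + 1.3760 = 277.4099
Q = 602.8549 - 277.4099 = 325.4450

325.4450 units


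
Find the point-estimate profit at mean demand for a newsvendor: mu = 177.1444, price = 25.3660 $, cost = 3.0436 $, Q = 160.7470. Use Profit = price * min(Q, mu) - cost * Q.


Sales at mu = min(160.7470, 177.1444) = 160.7470
Revenue = 25.3660 * 160.7470 = 4077.5084
Total cost = 3.0436 * 160.7470 = 489.2496
Profit = 4077.5084 - 489.2496 = 3588.2588

3588.2588 $


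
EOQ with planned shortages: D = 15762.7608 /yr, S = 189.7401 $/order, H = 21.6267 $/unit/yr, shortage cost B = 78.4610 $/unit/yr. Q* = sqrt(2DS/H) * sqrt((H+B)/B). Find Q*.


sqrt(2DS/H) = 525.9150
sqrt((H+B)/B) = 1.1294
Q* = 525.9150 * 1.1294 = 593.9898

593.9898 units


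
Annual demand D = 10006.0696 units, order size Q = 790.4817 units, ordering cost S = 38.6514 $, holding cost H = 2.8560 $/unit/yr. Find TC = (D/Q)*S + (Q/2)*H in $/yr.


Ordering cost = D*S/Q = 489.2569
Holding cost = Q*H/2 = 1128.8079
TC = 489.2569 + 1128.8079 = 1618.0647

1618.0647 $/yr


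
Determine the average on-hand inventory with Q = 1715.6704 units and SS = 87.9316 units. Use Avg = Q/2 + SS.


Q/2 = 857.8352
Avg = 857.8352 + 87.9316 = 945.7668

945.7668 units


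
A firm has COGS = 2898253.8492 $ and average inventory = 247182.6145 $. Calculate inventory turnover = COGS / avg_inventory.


Turnover = 2898253.8492 / 247182.6145 = 11.7252

11.7252


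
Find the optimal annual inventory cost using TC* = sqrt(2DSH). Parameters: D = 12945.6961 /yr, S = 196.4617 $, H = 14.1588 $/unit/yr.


2*D*S*H = 72021099.6857
TC* = sqrt(72021099.6857) = 8486.5246

8486.5246 $/yr


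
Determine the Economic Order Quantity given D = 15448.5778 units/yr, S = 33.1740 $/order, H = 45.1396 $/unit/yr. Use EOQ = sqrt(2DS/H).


2*D*S = 2 * 15448.5778 * 33.1740 = 1024982.2399
2*D*S/H = 22706.9411
EOQ = sqrt(22706.9411) = 150.6882

150.6882 units


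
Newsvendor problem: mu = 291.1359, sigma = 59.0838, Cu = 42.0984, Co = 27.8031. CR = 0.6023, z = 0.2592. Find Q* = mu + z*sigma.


CR = Cu/(Cu+Co) = 42.0984/(42.0984+27.8031) = 0.6023
z = 0.2592
Q* = 291.1359 + 0.2592 * 59.0838 = 306.4504

306.4504 units


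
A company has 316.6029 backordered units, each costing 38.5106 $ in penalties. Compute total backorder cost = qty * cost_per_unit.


Total = 316.6029 * 38.5106 = 12192.5676

12192.5676 $


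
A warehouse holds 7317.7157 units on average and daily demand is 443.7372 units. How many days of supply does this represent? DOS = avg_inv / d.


DOS = 7317.7157 / 443.7372 = 16.4911

16.4911 days


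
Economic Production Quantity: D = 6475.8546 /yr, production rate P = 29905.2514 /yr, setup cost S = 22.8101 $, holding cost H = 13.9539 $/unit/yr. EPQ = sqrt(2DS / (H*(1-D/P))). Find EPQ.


1 - D/P = 1 - 0.2165 = 0.7835
H*(1-D/P) = 10.9322
2DS = 295429.7820
EPQ = sqrt(27023.7129) = 164.3889

164.3889 units


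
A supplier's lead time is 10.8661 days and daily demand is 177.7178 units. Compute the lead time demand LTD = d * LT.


LTD = 177.7178 * 10.8661 = 1931.0994

1931.0994 units


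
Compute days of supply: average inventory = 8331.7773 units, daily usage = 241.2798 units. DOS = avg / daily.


DOS = 8331.7773 / 241.2798 = 34.5316

34.5316 days


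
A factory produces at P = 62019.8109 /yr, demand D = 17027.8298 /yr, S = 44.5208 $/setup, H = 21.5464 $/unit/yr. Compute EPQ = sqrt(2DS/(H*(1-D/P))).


1 - D/P = 1 - 0.2746 = 0.7254
H*(1-D/P) = 15.6307
2DS = 1516185.2099
EPQ = sqrt(97000.2512) = 311.4486

311.4486 units


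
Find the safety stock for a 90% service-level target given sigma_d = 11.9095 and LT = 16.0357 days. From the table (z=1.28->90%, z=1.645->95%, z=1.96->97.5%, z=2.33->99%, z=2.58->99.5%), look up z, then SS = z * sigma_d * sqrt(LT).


From the table, SL = 90% corresponds to z = 1.28
sqrt(LT) = sqrt(16.0357) = 4.0045
SS = 1.28 * 11.9095 * 4.0045 = 61.0446

61.0446 units


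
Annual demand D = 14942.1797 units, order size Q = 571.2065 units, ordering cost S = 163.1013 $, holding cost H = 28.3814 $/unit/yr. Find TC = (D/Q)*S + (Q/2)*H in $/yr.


Ordering cost = D*S/Q = 4266.5637
Holding cost = Q*H/2 = 8105.8201
TC = 4266.5637 + 8105.8201 = 12372.3838

12372.3838 $/yr


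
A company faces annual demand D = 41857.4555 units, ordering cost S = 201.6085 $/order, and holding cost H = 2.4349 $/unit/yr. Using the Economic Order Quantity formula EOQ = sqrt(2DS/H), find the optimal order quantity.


2*D*S = 2 * 41857.4555 * 201.6085 = 16877637.6343
2*D*S/H = 6931552.6857
EOQ = sqrt(6931552.6857) = 2632.7842

2632.7842 units


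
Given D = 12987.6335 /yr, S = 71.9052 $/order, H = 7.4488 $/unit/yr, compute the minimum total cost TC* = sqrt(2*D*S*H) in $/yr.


2*D*S*H = 13912546.6186
TC* = sqrt(13912546.6186) = 3729.9526

3729.9526 $/yr


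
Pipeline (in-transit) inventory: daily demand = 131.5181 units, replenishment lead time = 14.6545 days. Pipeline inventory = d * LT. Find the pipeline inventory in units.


Pipeline = 131.5181 * 14.6545 = 1927.3320

1927.3320 units


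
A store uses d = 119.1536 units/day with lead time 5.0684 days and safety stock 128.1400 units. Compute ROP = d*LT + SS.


d*LT = 119.1536 * 5.0684 = 603.9181
ROP = 603.9181 + 128.1400 = 732.0581

732.0581 units


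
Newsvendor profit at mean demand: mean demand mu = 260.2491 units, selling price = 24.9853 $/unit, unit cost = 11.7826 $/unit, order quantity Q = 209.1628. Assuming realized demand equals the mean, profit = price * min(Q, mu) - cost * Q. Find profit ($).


Sales at mu = min(209.1628, 260.2491) = 209.1628
Revenue = 24.9853 * 209.1628 = 5225.9953
Total cost = 11.7826 * 209.1628 = 2464.4816
Profit = 5225.9953 - 2464.4816 = 2761.5137

2761.5137 $


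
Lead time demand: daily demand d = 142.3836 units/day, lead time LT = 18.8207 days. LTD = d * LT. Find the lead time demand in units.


LTD = 142.3836 * 18.8207 = 2679.7590

2679.7590 units


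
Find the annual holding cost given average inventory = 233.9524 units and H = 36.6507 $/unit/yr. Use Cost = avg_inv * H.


Cost = 233.9524 * 36.6507 = 8574.5192

8574.5192 $/yr


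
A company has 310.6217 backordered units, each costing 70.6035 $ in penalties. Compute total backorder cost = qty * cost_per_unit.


Total = 310.6217 * 70.6035 = 21930.9792

21930.9792 $


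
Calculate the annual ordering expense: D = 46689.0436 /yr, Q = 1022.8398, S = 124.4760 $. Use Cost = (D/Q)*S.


Number of orders = D/Q = 45.6465
Cost = 45.6465 * 124.4760 = 5681.8921

5681.8921 $/yr


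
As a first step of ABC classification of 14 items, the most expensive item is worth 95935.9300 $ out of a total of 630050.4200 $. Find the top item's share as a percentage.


Top item = 95935.9300
Total = 630050.4200
Percentage = 95935.9300 / 630050.4200 * 100 = 15.2267

15.2267%


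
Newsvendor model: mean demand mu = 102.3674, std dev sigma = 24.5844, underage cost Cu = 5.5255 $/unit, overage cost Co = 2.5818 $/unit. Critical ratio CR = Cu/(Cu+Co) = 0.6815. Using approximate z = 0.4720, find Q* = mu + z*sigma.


CR = Cu/(Cu+Co) = 5.5255/(5.5255+2.5818) = 0.6815
z = 0.4720
Q* = 102.3674 + 0.4720 * 24.5844 = 113.9712

113.9712 units


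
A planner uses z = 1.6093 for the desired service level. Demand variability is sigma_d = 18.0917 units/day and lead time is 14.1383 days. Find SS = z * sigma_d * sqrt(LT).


sqrt(LT) = sqrt(14.1383) = 3.7601
SS = 1.6093 * 18.0917 * 3.7601 = 109.4750

109.4750 units


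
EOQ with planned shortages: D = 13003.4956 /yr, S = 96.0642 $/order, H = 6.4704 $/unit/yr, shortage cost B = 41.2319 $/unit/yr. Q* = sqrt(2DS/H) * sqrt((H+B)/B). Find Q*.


sqrt(2DS/H) = 621.3843
sqrt((H+B)/B) = 1.0756
Q* = 621.3843 * 1.0756 = 668.3643

668.3643 units


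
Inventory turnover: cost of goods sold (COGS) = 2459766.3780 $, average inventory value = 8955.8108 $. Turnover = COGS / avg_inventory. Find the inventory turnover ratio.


Turnover = 2459766.3780 / 8955.8108 = 274.6559

274.6559


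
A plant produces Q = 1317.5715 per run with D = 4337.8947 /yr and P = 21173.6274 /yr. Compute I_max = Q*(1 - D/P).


D/P = 0.2049
1 - D/P = 0.7951
I_max = 1317.5715 * 0.7951 = 1047.6373

1047.6373 units


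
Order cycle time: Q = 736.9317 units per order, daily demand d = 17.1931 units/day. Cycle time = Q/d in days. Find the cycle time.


Cycle = 736.9317 / 17.1931 = 42.8621

42.8621 days


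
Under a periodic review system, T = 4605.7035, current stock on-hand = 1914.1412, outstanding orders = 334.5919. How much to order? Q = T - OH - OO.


Inventory position = OH + OO = 1914.1412 + 334.5919 = 2248.7331
Q = 4605.7035 - 2248.7331 = 2356.9704

2356.9704 units


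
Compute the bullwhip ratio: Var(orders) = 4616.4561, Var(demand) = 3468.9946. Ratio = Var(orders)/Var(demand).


BW = 4616.4561 / 3468.9946 = 1.3308

1.3308


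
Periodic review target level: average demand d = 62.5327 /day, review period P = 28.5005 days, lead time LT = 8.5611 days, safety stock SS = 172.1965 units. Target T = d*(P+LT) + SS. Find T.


P + LT = 37.0616
d*(P+LT) = 62.5327 * 37.0616 = 2317.5619
T = 2317.5619 + 172.1965 = 2489.7584

2489.7584 units


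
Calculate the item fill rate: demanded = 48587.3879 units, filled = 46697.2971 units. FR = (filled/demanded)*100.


FR = 46697.2971 / 48587.3879 * 100 = 96.1099

96.1099%


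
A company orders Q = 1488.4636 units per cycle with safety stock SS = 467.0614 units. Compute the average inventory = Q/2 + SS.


Q/2 = 744.2318
Avg = 744.2318 + 467.0614 = 1211.2932

1211.2932 units


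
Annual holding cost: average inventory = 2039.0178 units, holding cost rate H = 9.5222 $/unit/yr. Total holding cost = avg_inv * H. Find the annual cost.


Cost = 2039.0178 * 9.5222 = 19415.9353

19415.9353 $/yr


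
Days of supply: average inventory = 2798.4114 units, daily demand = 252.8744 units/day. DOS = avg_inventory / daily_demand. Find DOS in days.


DOS = 2798.4114 / 252.8744 = 11.0664

11.0664 days


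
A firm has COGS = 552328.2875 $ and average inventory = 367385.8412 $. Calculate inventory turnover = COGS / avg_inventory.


Turnover = 552328.2875 / 367385.8412 = 1.5034

1.5034


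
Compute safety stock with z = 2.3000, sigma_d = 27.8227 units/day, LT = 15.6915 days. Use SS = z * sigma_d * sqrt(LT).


sqrt(LT) = sqrt(15.6915) = 3.9612
SS = 2.3000 * 27.8227 * 3.9612 = 253.4891

253.4891 units


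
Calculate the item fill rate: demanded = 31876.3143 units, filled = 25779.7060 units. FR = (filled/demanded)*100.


FR = 25779.7060 / 31876.3143 * 100 = 80.8742

80.8742%


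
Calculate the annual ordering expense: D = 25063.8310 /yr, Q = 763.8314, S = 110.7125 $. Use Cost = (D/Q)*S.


Number of orders = D/Q = 32.8133
Cost = 32.8133 * 110.7125 = 3632.8428

3632.8428 $/yr


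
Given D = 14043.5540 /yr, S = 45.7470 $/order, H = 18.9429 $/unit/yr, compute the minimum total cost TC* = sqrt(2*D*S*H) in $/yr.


2*D*S*H = 24339749.8208
TC* = sqrt(24339749.8208) = 4933.5332

4933.5332 $/yr


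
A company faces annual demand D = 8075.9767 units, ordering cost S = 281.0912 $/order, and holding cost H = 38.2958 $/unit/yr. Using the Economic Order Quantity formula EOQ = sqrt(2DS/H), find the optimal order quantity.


2*D*S = 2 * 8075.9767 * 281.0912 = 4540171.9636
2*D*S/H = 118555.3498
EOQ = sqrt(118555.3498) = 344.3187

344.3187 units


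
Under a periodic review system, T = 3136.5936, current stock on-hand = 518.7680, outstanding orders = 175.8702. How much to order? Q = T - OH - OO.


Inventory position = OH + OO = 518.7680 + 175.8702 = 694.6382
Q = 3136.5936 - 694.6382 = 2441.9554

2441.9554 units


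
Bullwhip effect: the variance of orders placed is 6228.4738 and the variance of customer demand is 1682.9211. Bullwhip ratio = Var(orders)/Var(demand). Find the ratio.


BW = 6228.4738 / 1682.9211 = 3.7010

3.7010


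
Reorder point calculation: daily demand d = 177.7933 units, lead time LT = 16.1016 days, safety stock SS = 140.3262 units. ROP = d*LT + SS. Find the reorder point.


d*LT = 177.7933 * 16.1016 = 2862.7566
ROP = 2862.7566 + 140.3262 = 3003.0828

3003.0828 units


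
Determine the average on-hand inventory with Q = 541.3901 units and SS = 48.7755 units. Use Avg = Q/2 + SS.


Q/2 = 270.6950
Avg = 270.6950 + 48.7755 = 319.4706

319.4706 units


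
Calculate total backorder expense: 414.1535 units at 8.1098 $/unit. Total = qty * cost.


Total = 414.1535 * 8.1098 = 3358.7021

3358.7021 $


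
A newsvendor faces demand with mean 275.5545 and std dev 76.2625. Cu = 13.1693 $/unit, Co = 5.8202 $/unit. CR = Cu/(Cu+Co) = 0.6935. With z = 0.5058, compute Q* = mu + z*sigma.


CR = Cu/(Cu+Co) = 13.1693/(13.1693+5.8202) = 0.6935
z = 0.5058
Q* = 275.5545 + 0.5058 * 76.2625 = 314.1281

314.1281 units


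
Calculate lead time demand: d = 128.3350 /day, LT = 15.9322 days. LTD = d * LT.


LTD = 128.3350 * 15.9322 = 2044.6589

2044.6589 units


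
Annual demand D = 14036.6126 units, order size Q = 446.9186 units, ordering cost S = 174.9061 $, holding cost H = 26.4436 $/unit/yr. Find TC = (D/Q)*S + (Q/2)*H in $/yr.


Ordering cost = D*S/Q = 5493.3699
Holding cost = Q*H/2 = 5909.0683
TC = 5493.3699 + 5909.0683 = 11402.4382

11402.4382 $/yr


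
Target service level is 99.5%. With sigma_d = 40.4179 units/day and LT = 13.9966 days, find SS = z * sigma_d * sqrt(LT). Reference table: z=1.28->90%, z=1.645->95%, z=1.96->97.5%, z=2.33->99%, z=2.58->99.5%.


From the table, SL = 99.5% corresponds to z = 2.58
sqrt(LT) = sqrt(13.9966) = 3.7412
SS = 2.58 * 40.4179 * 3.7412 = 390.1258

390.1258 units


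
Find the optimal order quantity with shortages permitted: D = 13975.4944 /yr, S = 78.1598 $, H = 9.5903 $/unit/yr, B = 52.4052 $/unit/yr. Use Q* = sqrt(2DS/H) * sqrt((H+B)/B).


sqrt(2DS/H) = 477.2811
sqrt((H+B)/B) = 1.0877
Q* = 477.2811 * 1.0877 = 519.1192

519.1192 units


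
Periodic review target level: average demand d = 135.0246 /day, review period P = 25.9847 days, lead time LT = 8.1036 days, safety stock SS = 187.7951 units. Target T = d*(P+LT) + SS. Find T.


P + LT = 34.0883
d*(P+LT) = 135.0246 * 34.0883 = 4602.7591
T = 4602.7591 + 187.7951 = 4790.5542

4790.5542 units


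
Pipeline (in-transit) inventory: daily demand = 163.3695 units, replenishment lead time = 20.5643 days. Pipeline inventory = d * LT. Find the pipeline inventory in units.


Pipeline = 163.3695 * 20.5643 = 3359.5794

3359.5794 units


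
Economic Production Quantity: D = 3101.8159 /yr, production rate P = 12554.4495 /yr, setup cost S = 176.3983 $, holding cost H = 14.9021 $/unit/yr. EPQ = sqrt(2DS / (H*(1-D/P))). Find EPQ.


1 - D/P = 1 - 0.2471 = 0.7529
H*(1-D/P) = 11.2203
2DS = 1094310.1033
EPQ = sqrt(97529.9015) = 312.2978

312.2978 units


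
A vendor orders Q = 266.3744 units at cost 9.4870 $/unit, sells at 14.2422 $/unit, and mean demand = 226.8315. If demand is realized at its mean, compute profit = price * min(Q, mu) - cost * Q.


Sales at mu = min(266.3744, 226.8315) = 226.8315
Revenue = 14.2422 * 226.8315 = 3230.5796
Total cost = 9.4870 * 266.3744 = 2527.0939
Profit = 3230.5796 - 2527.0939 = 703.4857

703.4857 $


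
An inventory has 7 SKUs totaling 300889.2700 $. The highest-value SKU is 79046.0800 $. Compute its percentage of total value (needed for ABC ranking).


Top item = 79046.0800
Total = 300889.2700
Percentage = 79046.0800 / 300889.2700 * 100 = 26.2708

26.2708%


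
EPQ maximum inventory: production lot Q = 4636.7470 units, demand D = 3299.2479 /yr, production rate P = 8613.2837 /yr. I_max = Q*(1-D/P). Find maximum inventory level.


D/P = 0.3830
1 - D/P = 0.6170
I_max = 4636.7470 * 0.6170 = 2860.6790

2860.6790 units


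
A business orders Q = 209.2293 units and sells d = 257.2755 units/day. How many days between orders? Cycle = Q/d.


Cycle = 209.2293 / 257.2755 = 0.8132

0.8132 days


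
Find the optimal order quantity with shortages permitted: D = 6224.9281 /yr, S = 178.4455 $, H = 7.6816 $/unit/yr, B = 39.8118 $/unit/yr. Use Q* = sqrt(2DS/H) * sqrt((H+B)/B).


sqrt(2DS/H) = 537.7855
sqrt((H+B)/B) = 1.0922
Q* = 537.7855 * 1.0922 = 587.3809

587.3809 units


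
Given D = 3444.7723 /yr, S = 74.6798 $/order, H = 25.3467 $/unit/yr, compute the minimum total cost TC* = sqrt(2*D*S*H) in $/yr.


2*D*S*H = 13041125.8726
TC* = sqrt(13041125.8726) = 3611.2499

3611.2499 $/yr


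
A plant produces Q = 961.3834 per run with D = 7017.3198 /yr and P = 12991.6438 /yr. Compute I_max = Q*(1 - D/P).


D/P = 0.5401
1 - D/P = 0.4599
I_max = 961.3834 * 0.4599 = 442.1008

442.1008 units


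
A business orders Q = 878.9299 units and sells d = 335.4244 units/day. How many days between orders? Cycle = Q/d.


Cycle = 878.9299 / 335.4244 = 2.6204

2.6204 days


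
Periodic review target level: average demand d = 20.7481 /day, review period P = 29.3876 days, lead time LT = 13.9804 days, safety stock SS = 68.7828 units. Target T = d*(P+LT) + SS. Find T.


P + LT = 43.3680
d*(P+LT) = 20.7481 * 43.3680 = 899.8036
T = 899.8036 + 68.7828 = 968.5864

968.5864 units


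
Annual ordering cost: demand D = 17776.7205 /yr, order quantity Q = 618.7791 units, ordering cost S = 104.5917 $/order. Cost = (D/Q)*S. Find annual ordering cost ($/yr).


Number of orders = D/Q = 28.7287
Cost = 28.7287 * 104.5917 = 3004.7838

3004.7838 $/yr


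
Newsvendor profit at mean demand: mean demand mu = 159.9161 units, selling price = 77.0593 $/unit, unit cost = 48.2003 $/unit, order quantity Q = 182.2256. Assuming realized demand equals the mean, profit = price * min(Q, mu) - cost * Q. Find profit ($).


Sales at mu = min(182.2256, 159.9161) = 159.9161
Revenue = 77.0593 * 159.9161 = 12323.0227
Total cost = 48.2003 * 182.2256 = 8783.3286
Profit = 12323.0227 - 8783.3286 = 3539.6941

3539.6941 $


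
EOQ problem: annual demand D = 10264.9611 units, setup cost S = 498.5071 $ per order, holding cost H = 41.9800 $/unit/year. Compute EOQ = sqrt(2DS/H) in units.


2*D*S = 2 * 10264.9611 * 498.5071 = 10234311.9791
2*D*S/H = 243790.1853
EOQ = sqrt(243790.1853) = 493.7511

493.7511 units


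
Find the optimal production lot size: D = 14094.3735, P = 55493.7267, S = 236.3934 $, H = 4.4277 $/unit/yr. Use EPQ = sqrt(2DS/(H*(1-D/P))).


1 - D/P = 1 - 0.2540 = 0.7460
H*(1-D/P) = 3.3031
2DS = 6663633.7451
EPQ = sqrt(2017359.3539) = 1420.3378

1420.3378 units


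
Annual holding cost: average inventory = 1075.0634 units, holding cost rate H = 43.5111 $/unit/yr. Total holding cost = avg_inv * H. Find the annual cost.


Cost = 1075.0634 * 43.5111 = 46777.1911

46777.1911 $/yr


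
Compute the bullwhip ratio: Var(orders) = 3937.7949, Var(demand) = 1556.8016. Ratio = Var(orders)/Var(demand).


BW = 3937.7949 / 1556.8016 = 2.5294

2.5294


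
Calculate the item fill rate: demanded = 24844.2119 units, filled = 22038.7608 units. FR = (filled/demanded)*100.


FR = 22038.7608 / 24844.2119 * 100 = 88.7078

88.7078%


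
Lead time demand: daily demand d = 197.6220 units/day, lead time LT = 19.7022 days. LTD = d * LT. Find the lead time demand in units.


LTD = 197.6220 * 19.7022 = 3893.5882

3893.5882 units


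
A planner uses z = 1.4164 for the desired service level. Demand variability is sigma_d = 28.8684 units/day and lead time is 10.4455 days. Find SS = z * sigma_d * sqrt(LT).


sqrt(LT) = sqrt(10.4455) = 3.2319
SS = 1.4164 * 28.8684 * 3.2319 = 132.1519

132.1519 units


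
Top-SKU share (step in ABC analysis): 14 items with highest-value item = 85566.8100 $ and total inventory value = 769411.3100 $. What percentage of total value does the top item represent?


Top item = 85566.8100
Total = 769411.3100
Percentage = 85566.8100 / 769411.3100 * 100 = 11.1211

11.1211%


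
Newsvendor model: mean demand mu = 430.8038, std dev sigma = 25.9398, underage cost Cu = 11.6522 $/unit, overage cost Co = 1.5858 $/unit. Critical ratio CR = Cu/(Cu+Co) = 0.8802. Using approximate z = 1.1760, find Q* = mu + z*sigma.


CR = Cu/(Cu+Co) = 11.6522/(11.6522+1.5858) = 0.8802
z = 1.1760
Q* = 430.8038 + 1.1760 * 25.9398 = 461.3090

461.3090 units


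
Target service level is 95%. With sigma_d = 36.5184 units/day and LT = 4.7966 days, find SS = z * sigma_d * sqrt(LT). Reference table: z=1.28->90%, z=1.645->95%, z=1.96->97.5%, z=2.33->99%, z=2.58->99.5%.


From the table, SL = 95% corresponds to z = 1.645
sqrt(LT) = sqrt(4.7966) = 2.1901
SS = 1.645 * 36.5184 * 2.1901 = 131.5662

131.5662 units


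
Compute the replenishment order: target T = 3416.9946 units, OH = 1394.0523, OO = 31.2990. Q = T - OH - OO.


Inventory position = OH + OO = 1394.0523 + 31.2990 = 1425.3513
Q = 3416.9946 - 1425.3513 = 1991.6433

1991.6433 units


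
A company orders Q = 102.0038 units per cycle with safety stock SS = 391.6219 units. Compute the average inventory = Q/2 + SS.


Q/2 = 51.0019
Avg = 51.0019 + 391.6219 = 442.6238

442.6238 units


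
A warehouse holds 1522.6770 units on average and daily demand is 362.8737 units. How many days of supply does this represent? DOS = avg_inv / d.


DOS = 1522.6770 / 362.8737 = 4.1962

4.1962 days


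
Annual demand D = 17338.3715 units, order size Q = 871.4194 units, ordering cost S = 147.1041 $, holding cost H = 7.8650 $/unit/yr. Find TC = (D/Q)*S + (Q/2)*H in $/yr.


Ordering cost = D*S/Q = 2926.8863
Holding cost = Q*H/2 = 3426.8568
TC = 2926.8863 + 3426.8568 = 6353.7431

6353.7431 $/yr


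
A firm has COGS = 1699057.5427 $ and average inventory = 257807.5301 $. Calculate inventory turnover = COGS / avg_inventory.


Turnover = 1699057.5427 / 257807.5301 = 6.5904

6.5904


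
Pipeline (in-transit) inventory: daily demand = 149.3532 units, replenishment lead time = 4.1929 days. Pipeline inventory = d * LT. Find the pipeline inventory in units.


Pipeline = 149.3532 * 4.1929 = 626.2230

626.2230 units


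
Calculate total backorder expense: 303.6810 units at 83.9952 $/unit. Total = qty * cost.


Total = 303.6810 * 83.9952 = 25507.7463

25507.7463 $


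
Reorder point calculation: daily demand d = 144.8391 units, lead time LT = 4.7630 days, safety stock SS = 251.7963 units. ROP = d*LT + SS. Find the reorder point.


d*LT = 144.8391 * 4.7630 = 689.8686
ROP = 689.8686 + 251.7963 = 941.6649

941.6649 units


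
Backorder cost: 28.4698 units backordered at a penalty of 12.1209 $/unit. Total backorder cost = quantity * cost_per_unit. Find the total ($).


Total = 28.4698 * 12.1209 = 345.0796

345.0796 $


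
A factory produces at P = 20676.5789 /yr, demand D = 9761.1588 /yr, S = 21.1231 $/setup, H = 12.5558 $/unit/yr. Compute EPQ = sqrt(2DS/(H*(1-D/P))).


1 - D/P = 1 - 0.4721 = 0.5279
H*(1-D/P) = 6.6284
2DS = 412371.8669
EPQ = sqrt(62213.2469) = 249.4258

249.4258 units


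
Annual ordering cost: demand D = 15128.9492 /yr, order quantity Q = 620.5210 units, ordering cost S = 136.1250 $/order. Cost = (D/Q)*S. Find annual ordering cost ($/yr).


Number of orders = D/Q = 24.3810
Cost = 24.3810 * 136.1250 = 3318.8695

3318.8695 $/yr


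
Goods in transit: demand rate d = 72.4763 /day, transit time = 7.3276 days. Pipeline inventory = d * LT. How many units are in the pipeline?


Pipeline = 72.4763 * 7.3276 = 531.0773

531.0773 units


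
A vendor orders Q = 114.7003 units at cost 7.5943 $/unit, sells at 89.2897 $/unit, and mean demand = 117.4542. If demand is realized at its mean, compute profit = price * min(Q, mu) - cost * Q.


Sales at mu = min(114.7003, 117.4542) = 114.7003
Revenue = 89.2897 * 114.7003 = 10241.5554
Total cost = 7.5943 * 114.7003 = 871.0685
Profit = 10241.5554 - 871.0685 = 9370.4869

9370.4869 $


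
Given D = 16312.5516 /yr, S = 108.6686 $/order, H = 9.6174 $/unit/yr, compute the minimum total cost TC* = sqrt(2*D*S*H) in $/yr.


2*D*S*H = 34096801.8228
TC* = sqrt(34096801.8228) = 5839.2467

5839.2467 $/yr


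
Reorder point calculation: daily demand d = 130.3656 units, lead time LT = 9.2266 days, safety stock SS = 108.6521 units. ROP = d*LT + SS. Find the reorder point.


d*LT = 130.3656 * 9.2266 = 1202.8312
ROP = 1202.8312 + 108.6521 = 1311.4833

1311.4833 units


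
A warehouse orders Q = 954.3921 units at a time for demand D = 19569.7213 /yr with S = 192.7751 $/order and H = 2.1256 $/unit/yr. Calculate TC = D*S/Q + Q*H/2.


Ordering cost = D*S/Q = 3952.8355
Holding cost = Q*H/2 = 1014.3279
TC = 3952.8355 + 1014.3279 = 4967.1634

4967.1634 $/yr


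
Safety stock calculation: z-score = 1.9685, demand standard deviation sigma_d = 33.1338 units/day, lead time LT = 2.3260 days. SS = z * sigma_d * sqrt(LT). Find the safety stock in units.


sqrt(LT) = sqrt(2.3260) = 1.5251
SS = 1.9685 * 33.1338 * 1.5251 = 99.4744

99.4744 units


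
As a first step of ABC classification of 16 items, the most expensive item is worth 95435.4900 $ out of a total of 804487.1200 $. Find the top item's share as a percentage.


Top item = 95435.4900
Total = 804487.1200
Percentage = 95435.4900 / 804487.1200 * 100 = 11.8629

11.8629%


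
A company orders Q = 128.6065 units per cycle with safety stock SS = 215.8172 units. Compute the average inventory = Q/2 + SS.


Q/2 = 64.3033
Avg = 64.3033 + 215.8172 = 280.1205

280.1205 units


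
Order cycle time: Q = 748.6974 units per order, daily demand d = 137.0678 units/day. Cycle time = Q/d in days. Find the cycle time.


Cycle = 748.6974 / 137.0678 = 5.4622

5.4622 days


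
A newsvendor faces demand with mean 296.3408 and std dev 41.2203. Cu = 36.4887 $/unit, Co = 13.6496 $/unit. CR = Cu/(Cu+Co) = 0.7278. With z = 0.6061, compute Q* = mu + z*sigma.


CR = Cu/(Cu+Co) = 36.4887/(36.4887+13.6496) = 0.7278
z = 0.6061
Q* = 296.3408 + 0.6061 * 41.2203 = 321.3244

321.3244 units


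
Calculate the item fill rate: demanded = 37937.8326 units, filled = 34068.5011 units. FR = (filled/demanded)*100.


FR = 34068.5011 / 37937.8326 * 100 = 89.8009

89.8009%


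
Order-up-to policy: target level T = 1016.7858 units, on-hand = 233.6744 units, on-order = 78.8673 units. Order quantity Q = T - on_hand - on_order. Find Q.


Inventory position = OH + OO = 233.6744 + 78.8673 = 312.5417
Q = 1016.7858 - 312.5417 = 704.2441

704.2441 units


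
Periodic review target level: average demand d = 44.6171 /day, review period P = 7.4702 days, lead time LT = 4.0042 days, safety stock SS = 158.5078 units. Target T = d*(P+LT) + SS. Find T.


P + LT = 11.4744
d*(P+LT) = 44.6171 * 11.4744 = 511.9545
T = 511.9545 + 158.5078 = 670.4623

670.4623 units


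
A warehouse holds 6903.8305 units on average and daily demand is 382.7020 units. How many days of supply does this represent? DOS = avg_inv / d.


DOS = 6903.8305 / 382.7020 = 18.0397

18.0397 days


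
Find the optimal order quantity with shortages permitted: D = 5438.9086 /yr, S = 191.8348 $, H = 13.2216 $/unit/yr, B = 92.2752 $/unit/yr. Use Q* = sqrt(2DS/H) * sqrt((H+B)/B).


sqrt(2DS/H) = 397.2762
sqrt((H+B)/B) = 1.0692
Q* = 397.2762 * 1.0692 = 424.7855

424.7855 units


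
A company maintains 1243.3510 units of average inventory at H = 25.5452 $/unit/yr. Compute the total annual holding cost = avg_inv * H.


Cost = 1243.3510 * 25.5452 = 31761.6500

31761.6500 $/yr


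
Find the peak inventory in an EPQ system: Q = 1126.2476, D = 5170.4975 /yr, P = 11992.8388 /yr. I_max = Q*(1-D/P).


D/P = 0.4311
1 - D/P = 0.5689
I_max = 1126.2476 * 0.5689 = 640.6861

640.6861 units


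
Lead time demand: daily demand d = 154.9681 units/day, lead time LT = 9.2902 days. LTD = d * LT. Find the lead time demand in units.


LTD = 154.9681 * 9.2902 = 1439.6846

1439.6846 units


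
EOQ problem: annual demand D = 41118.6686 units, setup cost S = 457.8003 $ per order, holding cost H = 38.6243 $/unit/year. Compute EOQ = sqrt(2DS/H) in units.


2*D*S = 2 * 41118.6686 * 457.8003 = 37648277.6414
2*D*S/H = 974730.3548
EOQ = sqrt(974730.3548) = 987.2843

987.2843 units


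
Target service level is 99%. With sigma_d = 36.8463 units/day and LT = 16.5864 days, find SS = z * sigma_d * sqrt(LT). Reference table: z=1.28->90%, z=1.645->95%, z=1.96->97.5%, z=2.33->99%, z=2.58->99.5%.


From the table, SL = 99% corresponds to z = 2.33
sqrt(LT) = sqrt(16.5864) = 4.0726
SS = 2.33 * 36.8463 * 4.0726 = 349.6438

349.6438 units


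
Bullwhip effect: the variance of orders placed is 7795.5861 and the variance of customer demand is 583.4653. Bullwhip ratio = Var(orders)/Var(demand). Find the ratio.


BW = 7795.5861 / 583.4653 = 13.3608

13.3608


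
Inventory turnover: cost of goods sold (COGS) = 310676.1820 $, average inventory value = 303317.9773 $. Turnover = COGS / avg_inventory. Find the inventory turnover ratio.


Turnover = 310676.1820 / 303317.9773 = 1.0243

1.0243


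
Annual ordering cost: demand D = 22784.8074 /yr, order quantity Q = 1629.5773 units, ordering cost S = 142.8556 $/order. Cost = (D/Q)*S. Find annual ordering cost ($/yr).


Number of orders = D/Q = 13.9820
Cost = 13.9820 * 142.8556 = 1997.4120

1997.4120 $/yr


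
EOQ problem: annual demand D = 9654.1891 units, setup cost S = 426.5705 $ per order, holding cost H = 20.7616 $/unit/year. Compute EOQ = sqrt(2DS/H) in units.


2*D*S = 2 * 9654.1891 * 426.5705 = 8236384.5430
2*D*S/H = 396712.4183
EOQ = sqrt(396712.4183) = 629.8511

629.8511 units


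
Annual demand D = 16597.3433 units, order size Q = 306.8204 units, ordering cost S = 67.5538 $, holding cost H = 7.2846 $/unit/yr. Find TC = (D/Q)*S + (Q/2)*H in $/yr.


Ordering cost = D*S/Q = 3654.2994
Holding cost = Q*H/2 = 1117.5319
TC = 3654.2994 + 1117.5319 = 4771.8314

4771.8314 $/yr


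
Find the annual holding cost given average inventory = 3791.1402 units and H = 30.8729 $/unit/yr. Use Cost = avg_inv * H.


Cost = 3791.1402 * 30.8729 = 117043.4923

117043.4923 $/yr


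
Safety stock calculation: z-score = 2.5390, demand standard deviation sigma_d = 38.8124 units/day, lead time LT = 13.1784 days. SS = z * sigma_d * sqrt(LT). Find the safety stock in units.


sqrt(LT) = sqrt(13.1784) = 3.6302
SS = 2.5390 * 38.8124 * 3.6302 = 357.7376

357.7376 units


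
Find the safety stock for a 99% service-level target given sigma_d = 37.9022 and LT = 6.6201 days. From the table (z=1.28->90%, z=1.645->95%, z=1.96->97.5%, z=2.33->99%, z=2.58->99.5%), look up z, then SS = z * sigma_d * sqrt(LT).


From the table, SL = 99% corresponds to z = 2.33
sqrt(LT) = sqrt(6.6201) = 2.5730
SS = 2.33 * 37.9022 * 2.5730 = 227.2232

227.2232 units


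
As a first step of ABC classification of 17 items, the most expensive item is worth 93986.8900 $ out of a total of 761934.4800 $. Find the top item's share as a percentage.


Top item = 93986.8900
Total = 761934.4800
Percentage = 93986.8900 / 761934.4800 * 100 = 12.3353

12.3353%


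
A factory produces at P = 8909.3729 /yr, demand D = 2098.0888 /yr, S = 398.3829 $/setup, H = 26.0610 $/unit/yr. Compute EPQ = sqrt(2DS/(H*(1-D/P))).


1 - D/P = 1 - 0.2355 = 0.7645
H*(1-D/P) = 19.9238
2DS = 1671685.4012
EPQ = sqrt(83903.7970) = 289.6615

289.6615 units


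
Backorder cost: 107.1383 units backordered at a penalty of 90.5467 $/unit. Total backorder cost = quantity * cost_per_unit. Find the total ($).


Total = 107.1383 * 90.5467 = 9701.0195

9701.0195 $


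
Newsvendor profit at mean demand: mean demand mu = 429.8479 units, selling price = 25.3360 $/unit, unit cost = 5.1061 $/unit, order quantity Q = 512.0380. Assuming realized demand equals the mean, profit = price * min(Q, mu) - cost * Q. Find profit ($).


Sales at mu = min(512.0380, 429.8479) = 429.8479
Revenue = 25.3360 * 429.8479 = 10890.6264
Total cost = 5.1061 * 512.0380 = 2614.5172
Profit = 10890.6264 - 2614.5172 = 8276.1092

8276.1092 $


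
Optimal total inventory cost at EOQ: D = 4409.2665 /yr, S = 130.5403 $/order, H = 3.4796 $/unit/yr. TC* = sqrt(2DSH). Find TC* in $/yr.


2*D*S*H = 4005624.8534
TC* = sqrt(4005624.8534) = 2001.4057

2001.4057 $/yr


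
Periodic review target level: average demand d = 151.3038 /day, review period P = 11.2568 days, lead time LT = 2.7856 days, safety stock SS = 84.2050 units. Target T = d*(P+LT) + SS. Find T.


P + LT = 14.0424
d*(P+LT) = 151.3038 * 14.0424 = 2124.6685
T = 2124.6685 + 84.2050 = 2208.8735

2208.8735 units


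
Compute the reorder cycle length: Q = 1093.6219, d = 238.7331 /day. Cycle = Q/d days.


Cycle = 1093.6219 / 238.7331 = 4.5809

4.5809 days


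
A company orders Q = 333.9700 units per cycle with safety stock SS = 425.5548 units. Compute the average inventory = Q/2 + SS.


Q/2 = 166.9850
Avg = 166.9850 + 425.5548 = 592.5398

592.5398 units


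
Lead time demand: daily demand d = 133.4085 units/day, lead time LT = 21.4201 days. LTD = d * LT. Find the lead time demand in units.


LTD = 133.4085 * 21.4201 = 2857.6234

2857.6234 units


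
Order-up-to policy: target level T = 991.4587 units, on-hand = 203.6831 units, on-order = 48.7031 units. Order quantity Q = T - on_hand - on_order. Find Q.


Inventory position = OH + OO = 203.6831 + 48.7031 = 252.3862
Q = 991.4587 - 252.3862 = 739.0725

739.0725 units


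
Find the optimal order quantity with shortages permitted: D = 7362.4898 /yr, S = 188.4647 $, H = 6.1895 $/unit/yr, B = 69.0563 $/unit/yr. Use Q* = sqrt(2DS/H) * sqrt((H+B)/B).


sqrt(2DS/H) = 669.5987
sqrt((H+B)/B) = 1.0439
Q* = 669.5987 * 1.0439 = 698.9628

698.9628 units


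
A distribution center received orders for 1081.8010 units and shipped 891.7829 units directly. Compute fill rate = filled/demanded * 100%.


FR = 891.7829 / 1081.8010 * 100 = 82.4350

82.4350%


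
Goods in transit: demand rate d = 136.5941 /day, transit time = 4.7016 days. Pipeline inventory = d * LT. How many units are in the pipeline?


Pipeline = 136.5941 * 4.7016 = 642.2108

642.2108 units


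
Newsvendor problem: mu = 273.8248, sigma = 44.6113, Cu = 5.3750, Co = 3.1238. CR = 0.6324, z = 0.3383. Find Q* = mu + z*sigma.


CR = Cu/(Cu+Co) = 5.3750/(5.3750+3.1238) = 0.6324
z = 0.3383
Q* = 273.8248 + 0.3383 * 44.6113 = 288.9168

288.9168 units


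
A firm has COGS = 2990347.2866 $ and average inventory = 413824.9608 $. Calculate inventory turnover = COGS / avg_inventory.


Turnover = 2990347.2866 / 413824.9608 = 7.2261

7.2261


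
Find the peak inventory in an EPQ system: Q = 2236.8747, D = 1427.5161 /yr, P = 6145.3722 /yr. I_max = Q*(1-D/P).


D/P = 0.2323
1 - D/P = 0.7677
I_max = 2236.8747 * 0.7677 = 1717.2683

1717.2683 units


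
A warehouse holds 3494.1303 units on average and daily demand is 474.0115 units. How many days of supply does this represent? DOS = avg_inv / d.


DOS = 3494.1303 / 474.0115 = 7.3714

7.3714 days


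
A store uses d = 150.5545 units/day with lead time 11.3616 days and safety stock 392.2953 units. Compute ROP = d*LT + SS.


d*LT = 150.5545 * 11.3616 = 1710.5400
ROP = 1710.5400 + 392.2953 = 2102.8353

2102.8353 units


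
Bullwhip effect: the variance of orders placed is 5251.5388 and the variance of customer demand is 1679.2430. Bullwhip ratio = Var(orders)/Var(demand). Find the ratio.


BW = 5251.5388 / 1679.2430 = 3.1273

3.1273


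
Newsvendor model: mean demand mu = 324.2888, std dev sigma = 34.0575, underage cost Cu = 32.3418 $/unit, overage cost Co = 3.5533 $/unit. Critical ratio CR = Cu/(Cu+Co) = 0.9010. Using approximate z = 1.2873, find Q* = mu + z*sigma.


CR = Cu/(Cu+Co) = 32.3418/(32.3418+3.5533) = 0.9010
z = 1.2873
Q* = 324.2888 + 1.2873 * 34.0575 = 368.1310

368.1310 units


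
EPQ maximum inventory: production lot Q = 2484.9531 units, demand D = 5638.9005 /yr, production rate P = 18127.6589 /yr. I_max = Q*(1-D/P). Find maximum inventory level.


D/P = 0.3111
1 - D/P = 0.6889
I_max = 2484.9531 * 0.6889 = 1711.9684

1711.9684 units


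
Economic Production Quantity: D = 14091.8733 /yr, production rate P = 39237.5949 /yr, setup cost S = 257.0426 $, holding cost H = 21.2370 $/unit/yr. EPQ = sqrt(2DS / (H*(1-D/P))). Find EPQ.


1 - D/P = 1 - 0.3591 = 0.6409
H*(1-D/P) = 13.6099
2DS = 7244423.5038
EPQ = sqrt(532290.7755) = 729.5826

729.5826 units


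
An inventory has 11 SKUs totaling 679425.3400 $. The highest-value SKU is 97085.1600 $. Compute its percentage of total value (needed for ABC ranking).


Top item = 97085.1600
Total = 679425.3400
Percentage = 97085.1600 / 679425.3400 * 100 = 14.2893

14.2893%


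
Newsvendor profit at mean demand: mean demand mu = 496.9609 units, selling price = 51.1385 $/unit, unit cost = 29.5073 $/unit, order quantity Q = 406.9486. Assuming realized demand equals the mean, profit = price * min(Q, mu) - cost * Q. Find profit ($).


Sales at mu = min(406.9486, 496.9609) = 406.9486
Revenue = 51.1385 * 406.9486 = 20810.7410
Total cost = 29.5073 * 406.9486 = 12007.9544
Profit = 20810.7410 - 12007.9544 = 8802.7866

8802.7866 $
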